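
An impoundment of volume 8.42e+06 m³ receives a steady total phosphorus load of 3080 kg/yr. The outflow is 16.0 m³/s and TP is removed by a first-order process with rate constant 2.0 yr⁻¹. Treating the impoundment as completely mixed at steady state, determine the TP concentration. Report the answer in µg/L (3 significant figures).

5.90 µg/L

Outflow Q = 16.0 m³/s × 3.156e+07 s/yr = 5.049e+08 m³/yr.
Steady-state CSTR mass balance: W = Q·C + k·V·C, so C = W/(Q + kV).
Q + kV = 5.049e+08 + 2.0·8.42e+06 = 5.218e+08 m³/yr.
C = 3080/5.218e+08 = 5.903e-06 kg/m³ = 0.005903 mg/L = 5.903 µg/L.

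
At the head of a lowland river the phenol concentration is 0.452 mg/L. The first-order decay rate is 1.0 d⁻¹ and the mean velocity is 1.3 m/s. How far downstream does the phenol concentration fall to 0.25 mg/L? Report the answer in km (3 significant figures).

From C = C₀·e^(−kt), t = ln(C₀/C)/k = ln(0.452/0.25)/1.0 = 0.5922/1.0 = 0.5922 d.
Distance = v·t = 1.3 m/s × 5.117e+04 s = 6.652e+04 m = 66.52 km.

66.5 km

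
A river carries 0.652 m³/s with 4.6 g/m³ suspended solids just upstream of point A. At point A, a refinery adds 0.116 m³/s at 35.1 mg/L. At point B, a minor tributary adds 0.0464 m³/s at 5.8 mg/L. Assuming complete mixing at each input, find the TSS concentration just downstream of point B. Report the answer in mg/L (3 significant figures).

9.01 mg/L

After input A: C = (0.652·4.6 + 0.116·35.1) / 0.768 = 9.207 mg/L.
After input B: C = (0.768·9.207 + 0.0464·5.8) / 0.8144 = 9.013 mg/L.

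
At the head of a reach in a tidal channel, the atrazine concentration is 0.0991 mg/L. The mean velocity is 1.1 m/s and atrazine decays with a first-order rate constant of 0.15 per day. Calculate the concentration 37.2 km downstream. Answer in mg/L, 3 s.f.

0.0934 mg/L

Travel time t = 37.2 km / 1.1 m/s = 3.72e+04/1.1 = 3.382e+04 s = 0.3914 d.
First-order decay: C = 0.0991·exp(−0.15·0.3914) = 0.0991·0.943 = 0.09345 mg/L.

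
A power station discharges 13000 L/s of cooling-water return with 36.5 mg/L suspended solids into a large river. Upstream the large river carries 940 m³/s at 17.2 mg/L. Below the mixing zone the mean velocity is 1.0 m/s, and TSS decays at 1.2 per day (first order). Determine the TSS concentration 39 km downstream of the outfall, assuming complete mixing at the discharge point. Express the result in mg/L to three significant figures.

13000 L/s = 13 m³/s.
After complete mixing, C₀ = (13·36.5 + 940·17.2) / 953 = 17.46 mg/L.
Travel time t = 3.9e+04 m / 1.0 m/s = 3.9e+04 s = 0.4514 d.
C = 17.46·exp(−1.2·0.4514) = 17.46·0.5818 = 10.16 mg/L.

10.2 mg/L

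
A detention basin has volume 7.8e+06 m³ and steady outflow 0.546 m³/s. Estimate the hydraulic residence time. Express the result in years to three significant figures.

Q = 0.546 m³/s × 3.156e+07 s/yr = 1.723e+07 m³/yr.
Hydraulic residence time τ = V/Q = 7.8e+06/1.723e+07 = 0.4527 yr.

0.453 yr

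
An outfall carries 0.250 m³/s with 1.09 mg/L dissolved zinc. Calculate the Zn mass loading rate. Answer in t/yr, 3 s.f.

Mass flux = Q·C = 0.25 m³/s × 1.09 g/m³ = 0.2725 g/s.
= 0.2725 g/s × 31.56 = 8.599 t/yr.

8.60 t/yr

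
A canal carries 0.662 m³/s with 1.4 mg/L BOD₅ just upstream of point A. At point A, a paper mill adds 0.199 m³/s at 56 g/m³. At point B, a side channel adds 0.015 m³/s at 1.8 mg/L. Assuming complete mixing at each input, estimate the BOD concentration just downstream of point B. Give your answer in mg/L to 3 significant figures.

After input A: C = (0.662·1.4 + 0.199·56) / 0.861 = 14.02 mg/L.
After input B: C = (0.861·14.02 + 0.015·1.8) / 0.876 = 13.81 mg/L.

13.8 mg/L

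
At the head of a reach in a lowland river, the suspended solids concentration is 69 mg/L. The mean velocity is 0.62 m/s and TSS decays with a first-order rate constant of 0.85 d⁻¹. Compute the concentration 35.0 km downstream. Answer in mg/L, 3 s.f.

Travel time t = 35.0 km / 0.62 m/s = 3.5e+04/0.62 = 5.645e+04 s = 0.6534 d.
First-order decay: C = 69·exp(−0.85·0.6534) = 69·0.5739 = 39.6 mg/L.

39.6 mg/L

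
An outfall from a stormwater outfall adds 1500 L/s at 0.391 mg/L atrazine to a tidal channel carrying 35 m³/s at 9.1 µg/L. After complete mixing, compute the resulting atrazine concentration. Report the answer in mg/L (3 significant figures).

0.0248 mg/L

1500 L/s = 1.5 m³/s.
9.1 µg/L = 0.0091 mg/L.
Conservation of mass across the mixing zone: C = (1.5·0.391 + 35·0.0091) / (1.5 + 35) = 0.905/36.5 = 0.02479 mg/L.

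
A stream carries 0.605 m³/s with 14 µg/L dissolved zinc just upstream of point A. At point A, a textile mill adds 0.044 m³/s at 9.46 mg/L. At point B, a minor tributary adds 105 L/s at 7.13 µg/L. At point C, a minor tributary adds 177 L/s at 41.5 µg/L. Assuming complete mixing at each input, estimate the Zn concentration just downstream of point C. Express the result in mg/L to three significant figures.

14 µg/L = 0.014 mg/L.
After input A: C = (0.605·0.014 + 0.044·9.46) / 0.649 = 0.6544 mg/L.
105 L/s = 0.105 m³/s.
7.13 µg/L = 0.00713 mg/L.
After input B: C = (0.649·0.6544 + 0.105·0.00713) / 0.754 = 0.5643 mg/L.
177 L/s = 0.177 m³/s.
41.5 µg/L = 0.0415 mg/L.
After input C: C = (0.754·0.5643 + 0.177·0.0415) / 0.931 = 0.4649 mg/L.

0.465 mg/L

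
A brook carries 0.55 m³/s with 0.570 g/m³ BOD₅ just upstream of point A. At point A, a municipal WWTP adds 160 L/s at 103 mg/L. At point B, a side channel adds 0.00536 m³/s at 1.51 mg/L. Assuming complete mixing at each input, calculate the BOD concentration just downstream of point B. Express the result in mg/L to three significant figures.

23.5 mg/L

160 L/s = 0.16 m³/s.
After input A: C = (0.55·0.57 + 0.16·103) / 0.71 = 23.65 mg/L.
After input B: C = (0.71·23.65 + 0.00536·1.51) / 0.7154 = 23.49 mg/L.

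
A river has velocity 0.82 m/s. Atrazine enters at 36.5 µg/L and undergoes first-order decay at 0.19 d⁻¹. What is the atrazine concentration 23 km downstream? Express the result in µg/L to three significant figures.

Travel time t = 23 km / 0.82 m/s = 2.3e+04/0.82 = 2.805e+04 s = 0.3246 d.
First-order decay: C = 36.5·exp(−0.19·0.3246) = 36.5·0.9402 = 34.32 µg/L.

34.3 µg/L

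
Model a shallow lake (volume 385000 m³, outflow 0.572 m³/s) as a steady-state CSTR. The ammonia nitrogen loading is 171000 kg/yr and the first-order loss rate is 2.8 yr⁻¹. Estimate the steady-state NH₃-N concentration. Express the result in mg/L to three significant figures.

Outflow Q = 0.572 m³/s × 3.156e+07 s/yr = 1.805e+07 m³/yr.
Steady-state CSTR mass balance: W = Q·C + k·V·C, so C = W/(Q + kV).
Q + kV = 1.805e+07 + 2.8·385000 = 1.913e+07 m³/yr.
C = 171000/1.913e+07 = 0.008939 kg/m³ = 8.939 mg/L.

8.94 mg/L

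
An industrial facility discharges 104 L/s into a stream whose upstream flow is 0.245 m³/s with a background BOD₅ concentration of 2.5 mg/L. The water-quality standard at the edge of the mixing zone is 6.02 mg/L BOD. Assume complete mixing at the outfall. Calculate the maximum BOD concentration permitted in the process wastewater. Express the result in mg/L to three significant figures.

14.3 mg/L

104 L/s = 0.104 m³/s.
Mass balance: 6.02·0.349 = 0.104·Cₑ + 0.245·2.5.
Cₑ = (2.101 − 0.6125) / 0.104 = 14.31 mg/L.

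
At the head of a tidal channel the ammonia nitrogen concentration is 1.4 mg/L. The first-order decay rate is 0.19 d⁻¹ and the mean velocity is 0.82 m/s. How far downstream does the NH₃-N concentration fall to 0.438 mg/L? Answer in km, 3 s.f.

From C = C₀·e^(−kt), t = ln(C₀/C)/k = ln(1.4/0.438)/0.19 = 1.162/0.19 = 6.116 d.
Distance = v·t = 0.82 m/s × 5.284e+05 s = 4.333e+05 m = 433.3 km.

433 km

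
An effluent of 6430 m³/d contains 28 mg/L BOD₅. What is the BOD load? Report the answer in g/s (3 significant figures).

6430 m³/d = 0.07442 m³/s.
Mass flux = Q·C = 0.07442 m³/s × 28 g/m³ = 2.084 g/s.

2.08 g/s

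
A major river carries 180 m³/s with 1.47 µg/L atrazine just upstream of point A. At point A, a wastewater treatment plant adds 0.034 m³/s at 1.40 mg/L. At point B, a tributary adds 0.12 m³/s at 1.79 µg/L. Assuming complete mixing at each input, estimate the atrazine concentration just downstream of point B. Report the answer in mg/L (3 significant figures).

0.00173 mg/L

1.47 µg/L = 0.00147 mg/L.
After input A: C = (180·0.00147 + 0.034·1.4) / 180 = 0.001734 mg/L.
1.79 µg/L = 0.00179 mg/L.
After input B: C = (180·0.001734 + 0.12·0.00179) / 180.2 = 0.001734 mg/L.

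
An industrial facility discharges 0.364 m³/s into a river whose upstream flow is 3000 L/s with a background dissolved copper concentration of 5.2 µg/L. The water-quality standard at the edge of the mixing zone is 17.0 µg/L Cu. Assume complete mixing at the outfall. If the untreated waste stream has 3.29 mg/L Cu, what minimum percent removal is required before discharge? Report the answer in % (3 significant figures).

96.5 %

3000 L/s = 3 m³/s.
5.2 µg/L = 0.0052 mg/L.
17.0 µg/L = 0.017 mg/L.
Mass balance: 0.017·3.364 = 0.364·Cₑ + 3·0.0052.
Cₑ = (0.05719 − 0.0156) / 0.364 = 0.1143 mg/L.
Required removal = 1 − 0.1143/3.29 = 96.53 %.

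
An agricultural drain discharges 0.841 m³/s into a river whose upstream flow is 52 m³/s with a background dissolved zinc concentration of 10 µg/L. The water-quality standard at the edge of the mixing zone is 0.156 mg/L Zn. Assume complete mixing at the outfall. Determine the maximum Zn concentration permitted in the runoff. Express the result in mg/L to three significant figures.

10 µg/L = 0.01 mg/L.
Mass balance: 0.156·52.84 = 0.841·Cₑ + 52·0.01.
Cₑ = (8.243 − 0.52) / 0.841 = 9.183 mg/L.

9.18 mg/L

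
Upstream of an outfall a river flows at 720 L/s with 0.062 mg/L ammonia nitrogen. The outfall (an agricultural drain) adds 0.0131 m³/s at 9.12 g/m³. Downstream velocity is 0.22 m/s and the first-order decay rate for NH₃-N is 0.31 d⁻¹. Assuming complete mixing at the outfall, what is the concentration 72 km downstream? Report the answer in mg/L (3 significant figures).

0.0692 mg/L

720 L/s = 0.72 m³/s.
After complete mixing, C₀ = (0.0131·9.12 + 0.72·0.062) / 0.7331 = 0.2239 mg/L.
Travel time t = 7.2e+04 m / 0.22 m/s = 3.273e+05 s = 3.788 d.
C = 0.2239·exp(−0.31·3.788) = 0.2239·0.3091 = 0.06918 mg/L.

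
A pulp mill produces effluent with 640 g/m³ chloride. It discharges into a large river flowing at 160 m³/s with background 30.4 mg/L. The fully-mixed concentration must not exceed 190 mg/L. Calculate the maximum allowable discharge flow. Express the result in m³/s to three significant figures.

Mass balance at complete mixing: C_std·(Q_w + Q_r) = Q_w·C_e + Q_r·C_b.
Rearranging, Q_w = Q_r·(C_std − C_b)/(C_e − C_std) = 160·(190 − 30.4) / (640 − 190) = 56.75 m³/s.

56.7 m³/s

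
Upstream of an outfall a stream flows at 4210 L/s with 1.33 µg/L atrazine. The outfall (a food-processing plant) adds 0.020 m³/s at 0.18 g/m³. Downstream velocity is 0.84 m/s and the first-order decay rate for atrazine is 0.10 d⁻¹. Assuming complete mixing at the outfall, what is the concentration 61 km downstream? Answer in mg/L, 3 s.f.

4210 L/s = 4.21 m³/s.
1.33 µg/L = 0.00133 mg/L.
After complete mixing, C₀ = (0.02·0.18 + 4.21·0.00133) / 4.23 = 0.002175 mg/L.
Travel time t = 6.1e+04 m / 0.84 m/s = 7.262e+04 s = 0.8405 d.
C = 0.002175·exp(−0.10·0.8405) = 0.002175·0.9194 = 0.001999 mg/L.

0.00200 mg/L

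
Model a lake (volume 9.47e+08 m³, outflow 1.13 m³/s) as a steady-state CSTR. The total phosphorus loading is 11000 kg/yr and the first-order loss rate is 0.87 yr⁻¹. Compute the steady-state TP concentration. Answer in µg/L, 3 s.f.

Outflow Q = 1.13 m³/s × 3.156e+07 s/yr = 3.566e+07 m³/yr.
Steady-state CSTR mass balance: W = Q·C + k·V·C, so C = W/(Q + kV).
Q + kV = 3.566e+07 + 0.87·9.47e+08 = 8.596e+08 m³/yr.
C = 11000/8.596e+08 = 1.28e-05 kg/m³ = 0.0128 mg/L = 12.8 µg/L.

12.8 µg/L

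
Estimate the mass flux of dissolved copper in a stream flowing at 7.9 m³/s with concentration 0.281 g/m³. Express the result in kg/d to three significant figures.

Mass flux = Q·C = 7.9 m³/s × 0.281 g/m³ = 2.22 g/s.
= 2.22 g/s × 86.4 = 191.8 kg/d.

192 kg/d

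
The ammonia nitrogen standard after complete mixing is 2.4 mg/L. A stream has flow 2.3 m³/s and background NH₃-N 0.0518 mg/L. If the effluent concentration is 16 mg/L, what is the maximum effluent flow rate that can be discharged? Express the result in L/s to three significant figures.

397 L/s

Mass balance at complete mixing: C_std·(Q_w + Q_r) = Q_w·C_e + Q_r·C_b.
Rearranging, Q_w = Q_r·(C_std − C_b)/(C_e − C_std) = 2.3·(2.4 − 0.0518) / (16 − 2.4) = 0.3971 m³/s.
= 397.1 L/s.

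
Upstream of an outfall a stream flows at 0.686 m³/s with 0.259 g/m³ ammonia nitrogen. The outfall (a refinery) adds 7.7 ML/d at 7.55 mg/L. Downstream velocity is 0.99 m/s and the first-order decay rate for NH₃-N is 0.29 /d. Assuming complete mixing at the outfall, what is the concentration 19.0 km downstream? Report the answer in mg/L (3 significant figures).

1.03 mg/L

7.7 ML/d = 0.08912 m³/s.
After complete mixing, C₀ = (0.08912·7.55 + 0.686·0.259) / 0.7751 = 1.097 mg/L.
Travel time t = 1.9e+04 m / 0.99 m/s = 1.919e+04 s = 0.2221 d.
C = 1.097·exp(−0.29·0.2221) = 1.097·0.9376 = 1.029 mg/L.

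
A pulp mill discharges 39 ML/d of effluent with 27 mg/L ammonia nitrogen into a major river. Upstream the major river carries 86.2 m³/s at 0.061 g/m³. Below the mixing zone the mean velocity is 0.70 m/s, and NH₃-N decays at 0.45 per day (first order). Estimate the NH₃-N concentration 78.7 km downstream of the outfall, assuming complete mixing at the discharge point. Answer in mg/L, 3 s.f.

0.112 mg/L

39 ML/d = 0.4514 m³/s.
After complete mixing, C₀ = (0.4514·27 + 86.2·0.061) / 86.65 = 0.2013 mg/L.
Travel time t = 7.87e+04 m / 0.70 m/s = 1.124e+05 s = 1.301 d.
C = 0.2013·exp(−0.45·1.301) = 0.2013·0.5568 = 0.1121 mg/L.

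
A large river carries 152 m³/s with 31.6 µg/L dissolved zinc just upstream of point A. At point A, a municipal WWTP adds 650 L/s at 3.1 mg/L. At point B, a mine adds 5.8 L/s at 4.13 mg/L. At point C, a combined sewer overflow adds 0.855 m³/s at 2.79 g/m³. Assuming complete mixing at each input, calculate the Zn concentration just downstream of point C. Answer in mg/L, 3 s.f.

31.6 µg/L = 0.0316 mg/L.
650 L/s = 0.65 m³/s.
After input A: C = (152·0.0316 + 0.65·3.1) / 152.7 = 0.04467 mg/L.
5.8 L/s = 0.0058 m³/s.
After input B: C = (152.7·0.04467 + 0.0058·4.13) / 152.7 = 0.04482 mg/L.
After input C: C = (152.7·0.04482 + 0.855·2.79) / 153.5 = 0.06011 mg/L.

0.0601 mg/L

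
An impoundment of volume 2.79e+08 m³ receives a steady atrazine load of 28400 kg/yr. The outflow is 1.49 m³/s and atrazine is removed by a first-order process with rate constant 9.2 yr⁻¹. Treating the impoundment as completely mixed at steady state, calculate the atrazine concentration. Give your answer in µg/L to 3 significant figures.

10.9 µg/L

Outflow Q = 1.49 m³/s × 3.156e+07 s/yr = 4.702e+07 m³/yr.
Steady-state CSTR mass balance: W = Q·C + k·V·C, so C = W/(Q + kV).
Q + kV = 4.702e+07 + 9.2·2.79e+08 = 2.614e+09 m³/yr.
C = 28400/2.614e+09 = 1.087e-05 kg/m³ = 0.01087 mg/L = 10.87 µg/L.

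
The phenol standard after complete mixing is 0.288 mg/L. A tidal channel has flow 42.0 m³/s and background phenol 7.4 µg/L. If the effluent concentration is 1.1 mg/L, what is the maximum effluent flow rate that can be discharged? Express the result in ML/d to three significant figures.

1250 ML/d

7.4 µg/L = 0.0074 mg/L.
Mass balance at complete mixing: C_std·(Q_w + Q_r) = Q_w·C_e + Q_r·C_b.
Rearranging, Q_w = Q_r·(C_std − C_b)/(C_e − C_std) = 42.0·(0.288 − 0.0074) / (1.1 − 0.288) = 14.51 m³/s.
= 1254 ML/d.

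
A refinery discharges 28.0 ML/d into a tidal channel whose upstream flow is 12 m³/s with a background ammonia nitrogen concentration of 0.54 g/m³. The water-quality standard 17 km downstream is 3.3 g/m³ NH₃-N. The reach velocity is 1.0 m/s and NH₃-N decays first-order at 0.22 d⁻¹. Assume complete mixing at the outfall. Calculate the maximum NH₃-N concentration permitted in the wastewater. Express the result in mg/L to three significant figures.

28.0 ML/d = 0.3241 m³/s.
Travel time to the compliance point: t = 1.7e+04/1.0 = 1.7e+04 s = 0.1968 d; decay factor exp(−0.22·0.1968) = 0.9576.
So the concentration just after mixing may be at most 3.3/0.9576 = 3.446 mg/L.
Mass balance: 3.446·12.32 = 0.3241·Cₑ + 12·0.54.
Cₑ = (42.47 − 6.48) / 0.3241 = 111.1 mg/L.

111 mg/L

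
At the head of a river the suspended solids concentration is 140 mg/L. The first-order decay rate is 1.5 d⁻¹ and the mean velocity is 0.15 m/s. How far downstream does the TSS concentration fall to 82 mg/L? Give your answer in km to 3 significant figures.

4.62 km

From C = C₀·e^(−kt), t = ln(C₀/C)/k = ln(140/82)/1.5 = 0.5349/1.5 = 0.3566 d.
Distance = v·t = 0.15 m/s × 3.081e+04 s = 4622 m = 4.622 km.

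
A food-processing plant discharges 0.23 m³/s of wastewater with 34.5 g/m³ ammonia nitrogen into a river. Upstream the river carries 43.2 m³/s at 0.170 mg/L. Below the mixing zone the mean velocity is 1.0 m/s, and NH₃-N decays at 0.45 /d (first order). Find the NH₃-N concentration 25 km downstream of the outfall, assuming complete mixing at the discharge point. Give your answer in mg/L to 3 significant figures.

0.309 mg/L

After complete mixing, C₀ = (0.23·34.5 + 43.2·0.17) / 43.43 = 0.3518 mg/L.
Travel time t = 2.5e+04 m / 1.0 m/s = 2.5e+04 s = 0.2894 d.
C = 0.3518·exp(−0.45·0.2894) = 0.3518·0.8779 = 0.3089 mg/L.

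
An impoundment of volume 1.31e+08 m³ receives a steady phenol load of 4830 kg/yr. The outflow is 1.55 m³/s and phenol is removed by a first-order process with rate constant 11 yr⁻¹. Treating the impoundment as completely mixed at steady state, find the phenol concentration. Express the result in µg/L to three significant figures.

3.24 µg/L

Outflow Q = 1.55 m³/s × 3.156e+07 s/yr = 4.891e+07 m³/yr.
Steady-state CSTR mass balance: W = Q·C + k·V·C, so C = W/(Q + kV).
Q + kV = 4.891e+07 + 11·1.31e+08 = 1.49e+09 m³/yr.
C = 4830/1.49e+09 = 3.242e-06 kg/m³ = 0.003242 mg/L = 3.242 µg/L.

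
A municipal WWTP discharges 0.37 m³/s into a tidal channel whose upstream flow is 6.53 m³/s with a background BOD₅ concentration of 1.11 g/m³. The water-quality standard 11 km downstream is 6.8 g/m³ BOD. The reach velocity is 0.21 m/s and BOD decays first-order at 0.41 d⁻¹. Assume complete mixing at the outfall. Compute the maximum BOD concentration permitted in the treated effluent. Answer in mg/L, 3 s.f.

143 mg/L

Travel time to the compliance point: t = 1.1e+04/0.21 = 5.238e+04 s = 0.6063 d; decay factor exp(−0.41·0.6063) = 0.7799.
So the concentration just after mixing may be at most 6.8/0.7799 = 8.719 mg/L.
Mass balance: 8.719·6.9 = 0.37·Cₑ + 6.53·1.11.
Cₑ = (60.16 − 7.248) / 0.37 = 143 mg/L.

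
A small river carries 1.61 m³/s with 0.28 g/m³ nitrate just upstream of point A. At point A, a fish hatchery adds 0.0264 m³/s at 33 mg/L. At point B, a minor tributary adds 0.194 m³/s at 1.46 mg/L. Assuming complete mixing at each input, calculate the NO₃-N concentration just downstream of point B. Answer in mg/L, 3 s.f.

After input A: C = (1.61·0.28 + 0.0264·33) / 1.636 = 0.8079 mg/L.
After input B: C = (1.636·0.8079 + 0.194·1.46) / 1.83 = 0.877 mg/L.

0.877 mg/L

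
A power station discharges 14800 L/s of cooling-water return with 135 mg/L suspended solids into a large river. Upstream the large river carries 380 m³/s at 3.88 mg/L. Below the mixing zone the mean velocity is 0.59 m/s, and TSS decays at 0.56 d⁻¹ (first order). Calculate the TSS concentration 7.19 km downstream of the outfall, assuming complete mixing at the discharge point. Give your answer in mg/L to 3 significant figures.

14800 L/s = 14.8 m³/s.
After complete mixing, C₀ = (14.8·135 + 380·3.88) / 394.8 = 8.795 mg/L.
Travel time t = 7190 m / 0.59 m/s = 1.219e+04 s = 0.141 d.
C = 8.795·exp(−0.56·0.141) = 8.795·0.9241 = 8.127 mg/L.

8.13 mg/L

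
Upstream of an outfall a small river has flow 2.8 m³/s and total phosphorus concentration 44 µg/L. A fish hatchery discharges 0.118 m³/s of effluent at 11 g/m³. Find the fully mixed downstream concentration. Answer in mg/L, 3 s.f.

0.487 mg/L

44 µg/L = 0.044 mg/L.
Conservation of mass across the mixing zone: C = (0.118·11 + 2.8·0.044) / (0.118 + 2.8) = 1.421/2.918 = 0.487 mg/L.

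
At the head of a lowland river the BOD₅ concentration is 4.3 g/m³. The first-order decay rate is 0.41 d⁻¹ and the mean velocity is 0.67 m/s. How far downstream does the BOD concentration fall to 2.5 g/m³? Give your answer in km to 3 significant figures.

From C = C₀·e^(−kt), t = ln(C₀/C)/k = ln(4.3/2.5)/0.41 = 0.5423/0.41 = 1.323 d.
Distance = v·t = 0.67 m/s × 1.143e+05 s = 7.657e+04 m = 76.57 km.

76.6 km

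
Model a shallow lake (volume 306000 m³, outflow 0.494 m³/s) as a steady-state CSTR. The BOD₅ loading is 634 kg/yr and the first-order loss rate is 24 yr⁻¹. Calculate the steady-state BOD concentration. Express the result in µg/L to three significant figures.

27.6 µg/L

Outflow Q = 0.494 m³/s × 3.156e+07 s/yr = 1.559e+07 m³/yr.
Steady-state CSTR mass balance: W = Q·C + k·V·C, so C = W/(Q + kV).
Q + kV = 1.559e+07 + 24·306000 = 2.293e+07 m³/yr.
C = 634/2.293e+07 = 2.765e-05 kg/m³ = 0.02765 mg/L = 27.65 µg/L.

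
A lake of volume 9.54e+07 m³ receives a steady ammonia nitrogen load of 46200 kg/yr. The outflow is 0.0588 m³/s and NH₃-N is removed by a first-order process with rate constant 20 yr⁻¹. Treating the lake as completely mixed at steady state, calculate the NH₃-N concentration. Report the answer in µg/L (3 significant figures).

Outflow Q = 0.0588 m³/s × 3.156e+07 s/yr = 1.856e+06 m³/yr.
Steady-state CSTR mass balance: W = Q·C + k·V·C, so C = W/(Q + kV).
Q + kV = 1.856e+06 + 20·9.54e+07 = 1.91e+09 m³/yr.
C = 46200/1.91e+09 = 2.419e-05 kg/m³ = 0.02419 mg/L = 24.19 µg/L.

24.2 µg/L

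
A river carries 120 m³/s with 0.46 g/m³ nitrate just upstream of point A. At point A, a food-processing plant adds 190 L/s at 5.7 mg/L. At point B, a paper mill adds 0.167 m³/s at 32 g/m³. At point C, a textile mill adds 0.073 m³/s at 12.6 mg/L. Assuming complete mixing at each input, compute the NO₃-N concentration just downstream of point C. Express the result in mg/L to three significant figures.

190 L/s = 0.19 m³/s.
After input A: C = (120·0.46 + 0.19·5.7) / 120.2 = 0.4683 mg/L.
After input B: C = (120.2·0.4683 + 0.167·32) / 120.4 = 0.512 mg/L.
After input C: C = (120.4·0.512 + 0.073·12.6) / 120.4 = 0.5194 mg/L.

0.519 mg/L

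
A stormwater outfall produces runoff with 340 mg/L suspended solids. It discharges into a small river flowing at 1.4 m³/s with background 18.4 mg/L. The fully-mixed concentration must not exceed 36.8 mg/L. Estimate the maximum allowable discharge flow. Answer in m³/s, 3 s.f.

Mass balance at complete mixing: C_std·(Q_w + Q_r) = Q_w·C_e + Q_r·C_b.
Rearranging, Q_w = Q_r·(C_std − C_b)/(C_e − C_std) = 1.4·(36.8 − 18.4) / (340 − 36.8) = 0.08496 m³/s.

0.0850 m³/s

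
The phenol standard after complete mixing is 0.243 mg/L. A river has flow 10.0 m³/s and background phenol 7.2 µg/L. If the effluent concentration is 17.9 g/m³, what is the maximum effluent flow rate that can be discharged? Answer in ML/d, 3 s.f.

7.2 µg/L = 0.0072 mg/L.
Mass balance at complete mixing: C_std·(Q_w + Q_r) = Q_w·C_e + Q_r·C_b.
Rearranging, Q_w = Q_r·(C_std − C_b)/(C_e − C_std) = 10.0·(0.243 − 0.0072) / (17.9 − 0.243) = 0.1335 m³/s.
= 11.54 ML/d.

11.5 ML/d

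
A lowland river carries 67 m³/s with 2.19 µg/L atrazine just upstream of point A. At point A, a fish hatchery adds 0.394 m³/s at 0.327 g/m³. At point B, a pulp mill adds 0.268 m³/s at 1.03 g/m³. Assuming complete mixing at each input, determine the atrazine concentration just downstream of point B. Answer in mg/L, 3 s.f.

2.19 µg/L = 0.00219 mg/L.
After input A: C = (67·0.00219 + 0.394·0.327) / 67.39 = 0.004089 mg/L.
After input B: C = (67.39·0.004089 + 0.268·1.03) / 67.66 = 0.008152 mg/L.

0.00815 mg/L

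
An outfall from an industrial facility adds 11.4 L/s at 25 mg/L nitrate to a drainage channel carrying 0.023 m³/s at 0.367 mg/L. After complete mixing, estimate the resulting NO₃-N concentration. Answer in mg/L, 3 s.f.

8.53 mg/L

11.4 L/s = 0.0114 m³/s.
Flow-weighted mixing gives C = (0.0114·25 + 0.023·0.367) / (0.0114 + 0.023) = 0.2934/0.0344 = 8.53 mg/L.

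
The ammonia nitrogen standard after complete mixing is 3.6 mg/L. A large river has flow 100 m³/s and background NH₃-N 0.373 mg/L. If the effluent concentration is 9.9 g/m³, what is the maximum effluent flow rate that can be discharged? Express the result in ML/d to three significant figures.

4430 ML/d

Mass balance at complete mixing: C_std·(Q_w + Q_r) = Q_w·C_e + Q_r·C_b.
Rearranging, Q_w = Q_r·(C_std − C_b)/(C_e − C_std) = 100·(3.6 − 0.373) / (9.9 − 3.6) = 51.22 m³/s.
= 4426 ML/d.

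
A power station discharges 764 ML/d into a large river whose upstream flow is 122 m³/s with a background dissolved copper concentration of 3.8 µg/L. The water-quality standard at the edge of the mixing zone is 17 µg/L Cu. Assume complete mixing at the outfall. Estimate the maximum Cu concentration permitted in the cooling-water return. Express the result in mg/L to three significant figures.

764 ML/d = 8.843 m³/s.
3.8 µg/L = 0.0038 mg/L.
17 µg/L = 0.017 mg/L.
Mass balance: 0.017·130.8 = 8.843·Cₑ + 122·0.0038.
Cₑ = (2.224 − 0.4636) / 8.843 = 0.1991 mg/L.

0.199 mg/L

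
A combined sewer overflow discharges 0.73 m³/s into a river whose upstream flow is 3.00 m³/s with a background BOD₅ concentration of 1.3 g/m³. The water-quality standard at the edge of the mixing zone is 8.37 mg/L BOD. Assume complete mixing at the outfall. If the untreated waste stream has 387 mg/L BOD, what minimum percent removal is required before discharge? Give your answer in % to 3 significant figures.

Mass balance: 8.37·3.73 = 0.73·Cₑ + 3·1.3.
Cₑ = (31.22 − 3.9) / 0.73 = 37.42 mg/L.
Required removal = 1 − 37.42/387 = 90.33 %.

90.3 %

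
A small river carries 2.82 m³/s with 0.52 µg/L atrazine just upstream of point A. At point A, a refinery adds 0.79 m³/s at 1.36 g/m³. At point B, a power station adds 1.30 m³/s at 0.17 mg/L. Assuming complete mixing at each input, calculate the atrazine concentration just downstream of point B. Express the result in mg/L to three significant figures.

0.264 mg/L

0.52 µg/L = 0.00052 mg/L.
After input A: C = (2.82·0.00052 + 0.79·1.36) / 3.61 = 0.298 mg/L.
After input B: C = (3.61·0.298 + 1.3·0.17) / 4.91 = 0.2641 mg/L.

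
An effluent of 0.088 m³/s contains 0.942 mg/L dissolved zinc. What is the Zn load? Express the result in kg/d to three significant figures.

Mass flux = Q·C = 0.088 m³/s × 0.942 g/m³ = 0.0829 g/s.
= 0.0829 g/s × 86.4 = 7.162 kg/d.

7.16 kg/d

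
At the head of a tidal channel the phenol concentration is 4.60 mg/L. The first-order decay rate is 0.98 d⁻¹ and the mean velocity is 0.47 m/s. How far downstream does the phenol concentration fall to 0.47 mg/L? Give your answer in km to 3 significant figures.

94.5 km

From C = C₀·e^(−kt), t = ln(C₀/C)/k = ln(4.60/0.47)/0.98 = 2.281/0.98 = 2.328 d.
Distance = v·t = 0.47 m/s × 2.011e+05 s = 9.452e+04 m = 94.52 km.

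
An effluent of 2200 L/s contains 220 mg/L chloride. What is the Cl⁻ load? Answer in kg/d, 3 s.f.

2200 L/s = 2.2 m³/s.
Mass flux = Q·C = 2.2 m³/s × 220 g/m³ = 484 g/s.
= 484 g/s × 86.4 = 4.182e+04 kg/d.

41800 kg/d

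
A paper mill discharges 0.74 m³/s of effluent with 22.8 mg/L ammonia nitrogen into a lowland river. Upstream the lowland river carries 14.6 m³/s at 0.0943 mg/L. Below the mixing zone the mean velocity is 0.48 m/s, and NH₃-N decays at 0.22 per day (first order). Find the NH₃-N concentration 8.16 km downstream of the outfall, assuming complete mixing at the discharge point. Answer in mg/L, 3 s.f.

1.14 mg/L

After complete mixing, C₀ = (0.74·22.8 + 14.6·0.0943) / 15.34 = 1.19 mg/L.
Travel time t = 8160 m / 0.48 m/s = 1.7e+04 s = 0.1968 d.
C = 1.19·exp(−0.22·0.1968) = 1.19·0.9576 = 1.139 mg/L.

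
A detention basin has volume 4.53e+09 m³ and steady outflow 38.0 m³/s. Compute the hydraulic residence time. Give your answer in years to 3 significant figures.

Q = 38.0 m³/s × 3.156e+07 s/yr = 1.199e+09 m³/yr.
Hydraulic residence time τ = V/Q = 4.53e+09/1.199e+09 = 3.778 yr.

3.78 yr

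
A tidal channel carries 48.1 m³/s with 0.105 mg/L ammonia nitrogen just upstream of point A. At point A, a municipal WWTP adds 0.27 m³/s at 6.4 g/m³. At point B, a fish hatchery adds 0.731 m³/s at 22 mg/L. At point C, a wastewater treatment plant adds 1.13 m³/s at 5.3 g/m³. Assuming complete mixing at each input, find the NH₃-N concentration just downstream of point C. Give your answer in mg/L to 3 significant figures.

After input A: C = (48.1·0.105 + 0.27·6.4) / 48.37 = 0.1401 mg/L.
After input B: C = (48.37·0.1401 + 0.731·22) / 49.1 = 0.4656 mg/L.
After input C: C = (49.1·0.4656 + 1.13·5.3) / 50.23 = 0.5743 mg/L.

0.574 mg/L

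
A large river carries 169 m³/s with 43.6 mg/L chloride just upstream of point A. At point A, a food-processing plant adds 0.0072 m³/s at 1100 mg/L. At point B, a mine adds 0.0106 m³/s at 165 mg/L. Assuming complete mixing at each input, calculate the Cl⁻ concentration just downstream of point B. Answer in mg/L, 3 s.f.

43.7 mg/L

After input A: C = (169·43.6 + 0.0072·1100) / 169 = 43.65 mg/L.
After input B: C = (169·43.65 + 0.0106·165) / 169 = 43.65 mg/L.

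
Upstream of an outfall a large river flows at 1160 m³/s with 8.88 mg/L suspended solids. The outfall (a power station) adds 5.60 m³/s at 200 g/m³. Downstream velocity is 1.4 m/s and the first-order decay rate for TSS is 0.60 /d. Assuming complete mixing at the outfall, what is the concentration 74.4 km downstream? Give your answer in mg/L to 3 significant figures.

After complete mixing, C₀ = (5.6·200 + 1160·8.88) / 1166 = 9.798 mg/L.
Travel time t = 7.44e+04 m / 1.4 m/s = 5.314e+04 s = 0.6151 d.
C = 9.798·exp(−0.60·0.6151) = 9.798·0.6914 = 6.774 mg/L.

6.77 mg/L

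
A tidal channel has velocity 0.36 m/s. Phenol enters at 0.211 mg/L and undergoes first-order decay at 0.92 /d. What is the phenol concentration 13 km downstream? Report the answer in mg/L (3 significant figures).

0.144 mg/L

Travel time t = 13 km / 0.36 m/s = 1.3e+04/0.36 = 3.611e+04 s = 0.418 d.
First-order decay: C = 0.211·exp(−0.92·0.418) = 0.211·0.6808 = 0.1436 mg/L.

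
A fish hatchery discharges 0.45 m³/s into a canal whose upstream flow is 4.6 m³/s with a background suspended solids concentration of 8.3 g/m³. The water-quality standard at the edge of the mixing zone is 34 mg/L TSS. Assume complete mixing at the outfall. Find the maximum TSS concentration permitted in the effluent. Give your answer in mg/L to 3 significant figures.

Mass balance: 34·5.05 = 0.45·Cₑ + 4.6·8.3.
Cₑ = (171.7 − 38.18) / 0.45 = 296.7 mg/L.

297 mg/L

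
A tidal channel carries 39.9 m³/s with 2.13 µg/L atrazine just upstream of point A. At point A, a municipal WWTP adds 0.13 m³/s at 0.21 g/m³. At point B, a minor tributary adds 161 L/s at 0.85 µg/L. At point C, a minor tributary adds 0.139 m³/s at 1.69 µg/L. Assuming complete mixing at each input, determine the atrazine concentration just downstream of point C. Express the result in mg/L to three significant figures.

0.00279 mg/L

2.13 µg/L = 0.00213 mg/L.
After input A: C = (39.9·0.00213 + 0.13·0.21) / 40.03 = 0.002805 mg/L.
161 L/s = 0.161 m³/s.
0.85 µg/L = 0.00085 mg/L.
After input B: C = (40.03·0.002805 + 0.161·0.00085) / 40.19 = 0.002797 mg/L.
1.69 µg/L = 0.00169 mg/L.
After input C: C = (40.19·0.002797 + 0.139·0.00169) / 40.33 = 0.002793 mg/L.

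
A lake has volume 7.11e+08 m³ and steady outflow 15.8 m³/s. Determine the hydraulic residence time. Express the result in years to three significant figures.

1.43 yr

Q = 15.8 m³/s × 3.156e+07 s/yr = 4.986e+08 m³/yr.
Hydraulic residence time τ = V/Q = 7.11e+08/4.986e+08 = 1.426 yr.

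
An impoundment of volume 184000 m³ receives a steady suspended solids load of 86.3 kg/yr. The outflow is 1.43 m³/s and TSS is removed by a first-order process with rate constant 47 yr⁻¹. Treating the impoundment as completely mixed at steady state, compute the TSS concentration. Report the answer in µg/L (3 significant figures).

Outflow Q = 1.43 m³/s × 3.156e+07 s/yr = 4.513e+07 m³/yr.
Steady-state CSTR mass balance: W = Q·C + k·V·C, so C = W/(Q + kV).
Q + kV = 4.513e+07 + 47·184000 = 5.378e+07 m³/yr.
C = 86.3/5.378e+07 = 1.605e-06 kg/m³ = 0.001605 mg/L = 1.605 µg/L.

1.60 µg/L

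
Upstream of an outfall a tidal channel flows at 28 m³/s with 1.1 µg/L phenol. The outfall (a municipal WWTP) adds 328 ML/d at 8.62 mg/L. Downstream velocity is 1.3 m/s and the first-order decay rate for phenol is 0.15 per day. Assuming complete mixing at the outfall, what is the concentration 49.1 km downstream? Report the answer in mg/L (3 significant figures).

0.965 mg/L

328 ML/d = 3.796 m³/s.
1.1 µg/L = 0.0011 mg/L.
After complete mixing, C₀ = (3.796·8.62 + 28·0.0011) / 31.8 = 1.03 mg/L.
Travel time t = 4.91e+04 m / 1.3 m/s = 3.777e+04 s = 0.4371 d.
C = 1.03·exp(−0.15·0.4371) = 1.03·0.9365 = 0.9648 mg/L.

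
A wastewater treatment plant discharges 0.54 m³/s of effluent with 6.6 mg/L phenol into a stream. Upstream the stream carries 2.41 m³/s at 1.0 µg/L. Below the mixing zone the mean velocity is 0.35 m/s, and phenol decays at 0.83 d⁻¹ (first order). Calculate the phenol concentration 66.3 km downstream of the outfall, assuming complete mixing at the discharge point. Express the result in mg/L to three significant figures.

0.196 mg/L

1.0 µg/L = 0.001 mg/L.
After complete mixing, C₀ = (0.54·6.6 + 2.41·0.001) / 2.95 = 1.209 mg/L.
Travel time t = 6.63e+04 m / 0.35 m/s = 1.894e+05 s = 2.192 d.
C = 1.209·exp(−0.83·2.192) = 1.209·0.1621 = 0.1959 mg/L.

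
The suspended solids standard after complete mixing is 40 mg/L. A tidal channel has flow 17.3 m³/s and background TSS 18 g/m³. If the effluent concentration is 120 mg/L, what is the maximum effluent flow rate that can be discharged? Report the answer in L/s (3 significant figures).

4760 L/s

Mass balance at complete mixing: C_std·(Q_w + Q_r) = Q_w·C_e + Q_r·C_b.
Rearranging, Q_w = Q_r·(C_std − C_b)/(C_e − C_std) = 17.3·(40 − 18) / (120 − 40) = 4.758 m³/s.
= 4758 L/s.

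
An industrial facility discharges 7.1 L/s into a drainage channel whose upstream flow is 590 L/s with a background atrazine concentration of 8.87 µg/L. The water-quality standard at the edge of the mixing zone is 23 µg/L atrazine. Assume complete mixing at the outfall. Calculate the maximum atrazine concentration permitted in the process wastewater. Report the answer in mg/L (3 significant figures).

1.20 mg/L

7.1 L/s = 0.0071 m³/s.
590 L/s = 0.59 m³/s.
8.87 µg/L = 0.00887 mg/L.
23 µg/L = 0.023 mg/L.
Mass balance: 0.023·0.5971 = 0.0071·Cₑ + 0.59·0.00887.
Cₑ = (0.01373 − 0.005233) / 0.0071 = 1.197 mg/L.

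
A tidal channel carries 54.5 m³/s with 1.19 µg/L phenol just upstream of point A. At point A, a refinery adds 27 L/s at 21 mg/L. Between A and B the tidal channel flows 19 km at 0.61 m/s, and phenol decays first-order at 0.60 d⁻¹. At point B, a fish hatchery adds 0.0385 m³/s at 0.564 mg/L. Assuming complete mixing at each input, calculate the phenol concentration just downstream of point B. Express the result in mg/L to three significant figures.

1.19 µg/L = 0.00119 mg/L.
27 L/s = 0.027 m³/s.
After input A: C = (54.5·0.00119 + 0.027·21) / 54.53 = 0.01159 mg/L.
Over the 19 km reach to input B (t = 3.115e+04 s = 0.3605 d), decay gives C = 0.01159·exp(−0.60·0.3605) = 0.009334 mg/L.
After input B: C = (54.53·0.009334 + 0.0385·0.564) / 54.57 = 0.009725 mg/L.

0.00973 mg/L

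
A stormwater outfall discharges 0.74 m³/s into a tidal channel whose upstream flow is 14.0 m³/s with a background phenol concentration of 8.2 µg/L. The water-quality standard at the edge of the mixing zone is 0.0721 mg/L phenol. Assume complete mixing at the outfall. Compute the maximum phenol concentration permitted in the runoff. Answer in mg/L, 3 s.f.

1.28 mg/L

8.2 µg/L = 0.0082 mg/L.
Mass balance: 0.0721·14.74 = 0.74·Cₑ + 14·0.0082.
Cₑ = (1.063 − 0.1148) / 0.74 = 1.281 mg/L.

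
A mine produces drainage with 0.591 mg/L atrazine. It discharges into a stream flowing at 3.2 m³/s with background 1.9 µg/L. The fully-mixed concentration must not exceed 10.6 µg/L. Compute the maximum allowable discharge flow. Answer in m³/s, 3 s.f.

1.9 µg/L = 0.0019 mg/L.
10.6 µg/L = 0.0106 mg/L.
Mass balance at complete mixing: C_std·(Q_w + Q_r) = Q_w·C_e + Q_r·C_b.
Rearranging, Q_w = Q_r·(C_std − C_b)/(C_e − C_std) = 3.2·(0.0106 − 0.0019) / (0.591 − 0.0106) = 0.04797 m³/s.

0.0480 m³/s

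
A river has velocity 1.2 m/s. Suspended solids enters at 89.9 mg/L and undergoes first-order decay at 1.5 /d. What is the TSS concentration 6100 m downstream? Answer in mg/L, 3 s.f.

82.3 mg/L

Travel time t = 6100 m / 1.2 m/s = 6100/1.2 = 5083 s = 0.05883 d.
First-order decay: C = 89.9·exp(−1.5·0.05883) = 89.9·0.9155 = 82.31 mg/L.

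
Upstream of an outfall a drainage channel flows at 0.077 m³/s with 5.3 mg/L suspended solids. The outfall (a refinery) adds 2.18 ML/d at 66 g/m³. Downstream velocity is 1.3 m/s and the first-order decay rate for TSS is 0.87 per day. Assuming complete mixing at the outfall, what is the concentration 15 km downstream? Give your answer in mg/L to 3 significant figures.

18.1 mg/L

2.18 ML/d = 0.02523 m³/s.
After complete mixing, C₀ = (0.02523·66 + 0.077·5.3) / 0.1022 = 20.28 mg/L.
Travel time t = 1.5e+04 m / 1.3 m/s = 1.154e+04 s = 0.1335 d.
C = 20.28·exp(−0.87·0.1335) = 20.28·0.8903 = 18.06 mg/L.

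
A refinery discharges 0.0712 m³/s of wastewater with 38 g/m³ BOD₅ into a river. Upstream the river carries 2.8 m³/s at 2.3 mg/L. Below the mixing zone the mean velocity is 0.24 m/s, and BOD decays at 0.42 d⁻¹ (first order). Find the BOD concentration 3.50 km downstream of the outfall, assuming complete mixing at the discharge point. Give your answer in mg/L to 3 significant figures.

2.97 mg/L

After complete mixing, C₀ = (0.0712·38 + 2.8·2.3) / 2.871 = 3.185 mg/L.
Travel time t = 3500 m / 0.24 m/s = 1.458e+04 s = 0.1688 d.
C = 3.185·exp(−0.42·0.1688) = 3.185·0.9316 = 2.967 mg/L.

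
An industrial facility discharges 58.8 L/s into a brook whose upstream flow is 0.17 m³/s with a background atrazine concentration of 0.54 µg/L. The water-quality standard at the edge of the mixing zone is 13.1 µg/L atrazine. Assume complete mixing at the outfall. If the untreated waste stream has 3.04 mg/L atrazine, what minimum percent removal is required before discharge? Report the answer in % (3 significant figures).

58.8 L/s = 0.0588 m³/s.
0.54 µg/L = 0.00054 mg/L.
13.1 µg/L = 0.0131 mg/L.
Mass balance: 0.0131·0.2288 = 0.0588·Cₑ + 0.17·0.00054.
Cₑ = (0.002997 − 9.18e-05) / 0.0588 = 0.04941 mg/L.
Required removal = 1 − 0.04941/3.04 = 98.37 %.

98.4 %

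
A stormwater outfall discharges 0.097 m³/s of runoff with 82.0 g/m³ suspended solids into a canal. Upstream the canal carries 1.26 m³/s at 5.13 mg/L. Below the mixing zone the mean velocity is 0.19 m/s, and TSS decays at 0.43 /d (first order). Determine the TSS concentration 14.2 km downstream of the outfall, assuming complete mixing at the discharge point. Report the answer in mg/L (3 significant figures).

After complete mixing, C₀ = (0.097·82 + 1.26·5.13) / 1.357 = 10.62 mg/L.
Travel time t = 1.42e+04 m / 0.19 m/s = 7.474e+04 s = 0.865 d.
C = 10.62·exp(−0.43·0.865) = 10.62·0.6894 = 7.325 mg/L.

7.32 mg/L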